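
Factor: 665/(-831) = -1 * 3^(-1) * 5^1 * 7^1 * 19^1 * 277^(-1)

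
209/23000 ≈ 0.00909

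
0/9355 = 0 = 0.00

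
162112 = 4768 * 34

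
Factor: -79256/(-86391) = 2^3 * 3^(-2) * 29^(-1) * 331^(-1) * 9907^1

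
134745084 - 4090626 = 130654458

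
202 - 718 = -516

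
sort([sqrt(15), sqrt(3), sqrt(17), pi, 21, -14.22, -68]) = [-68, -14.22, sqrt(3), pi, sqrt(15), sqrt(17), 21]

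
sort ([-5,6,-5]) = [-5,-5,6]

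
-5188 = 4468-9656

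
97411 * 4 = 389644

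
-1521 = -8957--7436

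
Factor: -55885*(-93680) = 2^4*5^2*1171^1*11177^1 = 5235306800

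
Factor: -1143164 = -1*2^2*11^1*25981^1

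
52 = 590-538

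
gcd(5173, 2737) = 7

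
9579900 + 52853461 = 62433361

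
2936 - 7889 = -4953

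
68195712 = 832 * 81966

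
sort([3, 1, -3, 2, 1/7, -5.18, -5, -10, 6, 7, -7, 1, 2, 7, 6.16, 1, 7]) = [-10, -7, -5.18, -5, -3, 1/7, 1, 1, 1, 2, 2, 3, 6, 6.16, 7, 7, 7]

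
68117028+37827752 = 105944780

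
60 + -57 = 3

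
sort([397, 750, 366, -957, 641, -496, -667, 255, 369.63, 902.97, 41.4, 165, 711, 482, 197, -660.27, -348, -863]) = [-957, -863, -667, -660.27, -496, -348, 41.4, 165, 197, 255, 366, 369.63, 397, 482, 641, 711, 750, 902.97]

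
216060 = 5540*39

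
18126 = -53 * (-342)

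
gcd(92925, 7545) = 15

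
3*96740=290220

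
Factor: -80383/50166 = -1*2^(-1)*3^(-3)*31^1*929^(-1)*2593^1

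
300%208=92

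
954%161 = 149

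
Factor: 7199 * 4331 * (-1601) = -1 * 23^1 * 61^1 * 71^1 * 313^1 * 1601^1 = -49917369269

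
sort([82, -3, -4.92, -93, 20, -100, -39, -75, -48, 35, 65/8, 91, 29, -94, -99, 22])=[-100, -99, -94, -93, -75, -48, -39, -4.92, -3, 65/8, 20, 22, 29, 35, 82, 91]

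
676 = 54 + 622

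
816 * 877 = 715632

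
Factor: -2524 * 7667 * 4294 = -1 * 2^3 * 11^1 * 17^1 * 19^1 * 41^1 * 113^1 * 631^1 = -83095375352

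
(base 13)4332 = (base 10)9336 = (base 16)2478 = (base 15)2b76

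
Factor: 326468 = 2^2*17^1*4801^1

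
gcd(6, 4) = 2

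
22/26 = 11/13 ≈ 0.846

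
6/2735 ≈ 0.00219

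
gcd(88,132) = 44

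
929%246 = 191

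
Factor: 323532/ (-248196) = -1 * 3^1 * 11^1 * 13^ (-1) * 19^1 * 37^ (-1) = -627/481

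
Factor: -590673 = -1*3^1*401^1*491^1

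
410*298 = 122180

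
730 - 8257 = -7527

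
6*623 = 3738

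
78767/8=9845 + 7/8 ≈ 9845.88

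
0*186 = 0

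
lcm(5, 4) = 20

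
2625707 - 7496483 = -4870776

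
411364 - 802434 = -391070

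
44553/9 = 4950 + 1/3 ≈ 4950.33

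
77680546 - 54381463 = 23299083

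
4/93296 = 1/23324 ≈ 0.0000429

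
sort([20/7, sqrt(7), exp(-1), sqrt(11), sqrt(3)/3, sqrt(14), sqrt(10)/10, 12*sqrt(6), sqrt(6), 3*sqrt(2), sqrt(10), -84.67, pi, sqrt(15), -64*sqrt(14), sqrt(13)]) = [-64*sqrt(14), -84.67, sqrt(10)/10, exp(-1), sqrt(3)/3, sqrt(6), sqrt(7), 20/7, pi, sqrt(10), sqrt(11), sqrt(13), sqrt(14), sqrt(15), 3*sqrt(2), 12*sqrt(6)]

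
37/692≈0.0535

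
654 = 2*327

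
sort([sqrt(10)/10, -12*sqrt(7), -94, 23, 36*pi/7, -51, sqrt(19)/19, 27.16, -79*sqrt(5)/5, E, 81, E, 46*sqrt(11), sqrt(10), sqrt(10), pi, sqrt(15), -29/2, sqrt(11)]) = [-94, -51, -79*sqrt(5)/5, -12*sqrt(7), -29/2, sqrt(19)/19, sqrt(10)/10, E, E, pi, sqrt(10), sqrt(10), sqrt(11), sqrt(15), 36*pi/7, 23, 27.16, 81, 46*sqrt(11)]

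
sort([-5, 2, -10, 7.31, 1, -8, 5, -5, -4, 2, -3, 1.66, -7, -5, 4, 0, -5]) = [-10, -8, -7, -5, -5, -5, -5, -4, -3, 0, 1, 1.66, 2, 2, 4, 5, 7.31]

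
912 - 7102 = -6190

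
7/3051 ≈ 0.00229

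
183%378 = 183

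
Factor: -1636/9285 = -1*2^2*3^(-1)*5^(-1)*409^1*619^(-1)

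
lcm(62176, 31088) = 62176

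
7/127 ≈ 0.0551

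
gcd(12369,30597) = 651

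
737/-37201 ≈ -0.0198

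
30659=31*989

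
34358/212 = 17179/106 ≈ 162.07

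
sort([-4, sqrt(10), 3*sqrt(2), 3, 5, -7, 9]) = [-7, -4, 3, sqrt(10), 3*sqrt(2), 5, 9]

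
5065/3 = 1688 + 1/3 ≈ 1688.33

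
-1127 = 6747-7874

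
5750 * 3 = 17250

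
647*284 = 183748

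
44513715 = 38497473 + 6016242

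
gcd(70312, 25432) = 1496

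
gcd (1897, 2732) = 1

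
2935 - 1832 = 1103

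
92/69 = 1 + 1/3 ≈ 1.33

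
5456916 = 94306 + 5362610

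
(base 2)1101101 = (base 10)109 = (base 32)3d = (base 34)37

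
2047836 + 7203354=9251190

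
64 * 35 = 2240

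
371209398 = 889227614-518018216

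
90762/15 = 30254/5 = 6050.80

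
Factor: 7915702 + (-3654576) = 2^1 * 263^1 * 8101^1 = 4261126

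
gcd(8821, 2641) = 1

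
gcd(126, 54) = 18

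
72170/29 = 2488 + 18/29 ≈ 2488.62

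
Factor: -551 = -1*19^1*29^1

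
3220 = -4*(-805)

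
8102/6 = 1350 + 1/3 ≈ 1350.33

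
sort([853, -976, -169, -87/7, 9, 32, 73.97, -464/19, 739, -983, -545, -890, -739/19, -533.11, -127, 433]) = [-983, -976, -890, -545, -533.11, -169, -127, -739/19, -464/19, -87/7, 9, 32, 73.97, 433, 739, 853]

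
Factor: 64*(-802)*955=-1*2^7*5^1*191^1*401^1=-49018240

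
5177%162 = 155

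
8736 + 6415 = 15151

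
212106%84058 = 43990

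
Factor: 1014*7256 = 2^4*3^1*13^2*907^1 = 7357584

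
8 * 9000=72000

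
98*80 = 7840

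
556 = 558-2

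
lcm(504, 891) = 49896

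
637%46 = 39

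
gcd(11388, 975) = 39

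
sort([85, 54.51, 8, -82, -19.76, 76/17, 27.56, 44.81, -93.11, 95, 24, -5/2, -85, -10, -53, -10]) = [-93.11, -85, -82, -53, -19.76, -10, -10, -5/2, 76/17, 8, 24, 27.56, 44.81, 54.51, 85, 95]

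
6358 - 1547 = 4811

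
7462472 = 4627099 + 2835373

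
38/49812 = 19/24906 ≈ 0.000763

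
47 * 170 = 7990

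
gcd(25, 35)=5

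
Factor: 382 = 2^1*191^1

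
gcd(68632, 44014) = 746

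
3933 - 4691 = -758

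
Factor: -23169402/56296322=-1 * 3^4 * 17^1 * 47^1 * 179^1 * 28148161^ (-1)=-11584701/28148161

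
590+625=1215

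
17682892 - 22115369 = -4432477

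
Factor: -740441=-1 * 13^1 * 56957^1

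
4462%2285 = 2177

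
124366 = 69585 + 54781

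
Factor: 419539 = 19^1*71^1*311^1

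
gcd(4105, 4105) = 4105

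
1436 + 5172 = 6608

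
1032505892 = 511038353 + 521467539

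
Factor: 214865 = 5^1*7^2*877^1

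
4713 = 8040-3327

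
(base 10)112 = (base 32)3g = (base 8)160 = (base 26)48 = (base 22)52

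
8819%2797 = 428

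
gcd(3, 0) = 3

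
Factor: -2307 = -1 * 3^1 * 769^1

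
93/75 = 31/25 = 1.24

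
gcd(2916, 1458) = 1458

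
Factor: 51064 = 2^3 * 13^1 * 491^1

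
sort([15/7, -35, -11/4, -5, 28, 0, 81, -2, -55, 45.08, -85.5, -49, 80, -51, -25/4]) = [-85.5, -55, -51, -49, -35, -25/4, -5, -11/4, -2, 0, 15/7, 28, 45.08, 80, 81]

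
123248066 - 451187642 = -327939576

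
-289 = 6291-6580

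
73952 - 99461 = -25509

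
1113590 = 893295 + 220295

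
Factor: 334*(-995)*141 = -1*2^1*3^1*5^1*47^1*167^1*199^1 = -46858530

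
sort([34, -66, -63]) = [-66, -63, 34]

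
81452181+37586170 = 119038351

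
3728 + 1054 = 4782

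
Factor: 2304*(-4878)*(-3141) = 2^9*3^6*271^1*349^1 = 35301422592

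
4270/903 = 610/129 ≈ 4.73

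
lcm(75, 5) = 75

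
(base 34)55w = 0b1011101011110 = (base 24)a96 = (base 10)5982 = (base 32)5qu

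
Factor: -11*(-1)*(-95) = -1*5^1*11^1*19^1 = -1045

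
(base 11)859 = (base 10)1032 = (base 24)1j0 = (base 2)10000001000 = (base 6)4440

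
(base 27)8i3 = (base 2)1100010110001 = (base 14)2437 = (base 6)45133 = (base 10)6321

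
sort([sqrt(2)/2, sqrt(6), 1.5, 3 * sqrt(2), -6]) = [-6, sqrt(2)/2, 1.5, sqrt(6), 3 * sqrt(2)]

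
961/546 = 1 + 415/546 ≈ 1.76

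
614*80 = 49120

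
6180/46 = 3090/23 ≈ 134.35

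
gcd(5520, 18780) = 60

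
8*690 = 5520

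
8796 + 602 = 9398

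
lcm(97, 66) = 6402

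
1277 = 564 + 713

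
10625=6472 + 4153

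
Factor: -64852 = -1*2^2*31^1*523^1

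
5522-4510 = 1012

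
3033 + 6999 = 10032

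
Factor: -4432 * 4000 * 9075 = -1 * 2^9 * 3^1 * 5^5 * 11^2 * 277^1 = -160881600000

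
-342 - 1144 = -1486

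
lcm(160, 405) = 12960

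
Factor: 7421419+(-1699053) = 2^1*13^1*127^1*1733^1 = 5722366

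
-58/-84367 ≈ 0.000687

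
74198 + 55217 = 129415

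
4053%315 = 273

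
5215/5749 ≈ 0.907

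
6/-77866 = -3/38933≈-0.0000771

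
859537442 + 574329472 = 1433866914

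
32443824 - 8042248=24401576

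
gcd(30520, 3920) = 280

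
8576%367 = 135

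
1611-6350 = -4739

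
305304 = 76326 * 4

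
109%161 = 109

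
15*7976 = 119640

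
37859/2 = 18929+1/2 = 18929.50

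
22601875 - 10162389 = 12439486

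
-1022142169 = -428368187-593773982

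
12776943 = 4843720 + 7933223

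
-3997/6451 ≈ -0.620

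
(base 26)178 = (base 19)27b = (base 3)1012002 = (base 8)1542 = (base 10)866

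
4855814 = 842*5767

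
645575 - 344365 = 301210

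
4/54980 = 1/13745 ≈ 0.0000728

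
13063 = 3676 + 9387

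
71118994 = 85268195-14149201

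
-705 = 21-726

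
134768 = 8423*16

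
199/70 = 2 + 59/70≈2.84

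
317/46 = 6 + 41/46 ≈ 6.89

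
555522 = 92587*6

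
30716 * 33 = 1013628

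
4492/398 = 11 + 57/199 ≈ 11.29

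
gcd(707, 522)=1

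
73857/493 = 149 + 400/493 ≈ 149.81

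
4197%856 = 773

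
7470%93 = 30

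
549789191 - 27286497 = 522502694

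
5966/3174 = 2983/1587 ≈ 1.88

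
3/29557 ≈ 0.000101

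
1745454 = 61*28614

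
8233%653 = 397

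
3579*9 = 32211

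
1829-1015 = 814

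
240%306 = 240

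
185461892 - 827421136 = -641959244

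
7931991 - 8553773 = -621782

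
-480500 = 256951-737451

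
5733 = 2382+3351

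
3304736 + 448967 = 3753703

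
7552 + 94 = 7646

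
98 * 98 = 9604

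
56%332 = 56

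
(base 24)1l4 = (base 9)1434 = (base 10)1084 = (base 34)vu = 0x43c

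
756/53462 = 378/26731 ≈ 0.0141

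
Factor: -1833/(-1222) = 2^(-1)*3^1 = 3/2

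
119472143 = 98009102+21463041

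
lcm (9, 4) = 36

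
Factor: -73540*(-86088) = 2^5*3^1*5^1*17^1*211^1*3677^1 = 6330911520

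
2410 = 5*482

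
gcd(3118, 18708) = 3118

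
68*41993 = 2855524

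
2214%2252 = 2214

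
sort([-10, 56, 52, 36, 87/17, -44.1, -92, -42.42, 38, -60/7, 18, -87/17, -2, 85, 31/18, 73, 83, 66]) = [-92, -44.1, -42.42, -10, -60/7, -87/17, -2, 31/18, 87/17, 18, 36, 38, 52, 56, 66, 73, 83, 85]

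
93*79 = 7347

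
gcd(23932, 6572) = 124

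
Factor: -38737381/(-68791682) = 2^(-1)*34395841^(-1)*38737381^1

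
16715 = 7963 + 8752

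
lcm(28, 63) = 252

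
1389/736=1 + 653/736≈1.89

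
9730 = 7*1390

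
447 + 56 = 503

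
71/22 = 3 + 5/22 ≈ 3.23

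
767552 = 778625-11073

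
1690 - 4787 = -3097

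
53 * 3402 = 180306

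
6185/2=3092 + 1/2=3092.50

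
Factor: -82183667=-1*2657^1*30931^1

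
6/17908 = 3/8954 ≈ 0.000335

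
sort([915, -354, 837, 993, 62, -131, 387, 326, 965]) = [-354, -131, 62, 326, 387, 837, 915, 965, 993]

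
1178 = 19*62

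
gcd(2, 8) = 2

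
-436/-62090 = 218/31045 ≈ 0.00702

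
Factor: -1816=-1 * 2^3 * 227^1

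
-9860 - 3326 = -13186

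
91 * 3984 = 362544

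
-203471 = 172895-376366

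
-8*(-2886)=23088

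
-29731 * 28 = -832468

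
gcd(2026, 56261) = 1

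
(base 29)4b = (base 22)5h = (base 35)3m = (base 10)127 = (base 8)177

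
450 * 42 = 18900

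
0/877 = 0 = 0.00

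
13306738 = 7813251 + 5493487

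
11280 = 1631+9649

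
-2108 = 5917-8025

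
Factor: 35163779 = 7^1 * 5023397^1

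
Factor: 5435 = 5^1*1087^1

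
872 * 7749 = 6757128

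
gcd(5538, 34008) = 78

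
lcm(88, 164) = 3608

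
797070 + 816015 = 1613085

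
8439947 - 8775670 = -335723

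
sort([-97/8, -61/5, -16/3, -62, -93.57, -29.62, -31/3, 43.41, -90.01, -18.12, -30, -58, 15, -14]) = [-93.57, -90.01, -62, -58, -30, -29.62, -18.12, -14, -61/5, -97/8, -31/3, -16/3, 15, 43.41]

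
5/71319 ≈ 0.0000701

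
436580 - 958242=-521662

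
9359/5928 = 1+3431/5928 ≈ 1.58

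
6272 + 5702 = 11974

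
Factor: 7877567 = 241^1 * 32687^1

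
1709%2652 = 1709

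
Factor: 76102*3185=2^1*5^1*7^2*13^2*2927^1=242384870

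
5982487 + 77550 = 6060037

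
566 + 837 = 1403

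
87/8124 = 29/2708≈0.0107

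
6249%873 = 138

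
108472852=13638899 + 94833953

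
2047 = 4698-2651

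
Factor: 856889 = 11^1*77899^1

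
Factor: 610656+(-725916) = -1*2^2*3^1*5^1*17^1*113^1 = -115260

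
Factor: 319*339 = 3^1*11^1*29^1*113^1 = 108141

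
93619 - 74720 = 18899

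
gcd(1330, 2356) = 38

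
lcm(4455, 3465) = 31185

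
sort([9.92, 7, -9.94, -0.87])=[-9.94, -0.87, 7, 9.92]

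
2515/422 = 5 + 405/422 ≈ 5.96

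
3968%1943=82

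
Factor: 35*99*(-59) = -1*3^2*5^1*7^1*11^1*59^1 = -204435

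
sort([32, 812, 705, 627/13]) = [32, 627/13, 705, 812]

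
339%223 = 116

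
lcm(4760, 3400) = 23800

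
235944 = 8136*29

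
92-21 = 71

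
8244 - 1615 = 6629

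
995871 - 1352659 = -356788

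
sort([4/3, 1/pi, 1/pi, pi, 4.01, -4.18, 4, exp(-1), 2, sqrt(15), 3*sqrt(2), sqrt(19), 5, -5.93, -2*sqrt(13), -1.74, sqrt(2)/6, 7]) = [-2*sqrt(13), -5.93, -4.18, -1.74, sqrt(2)/6, 1/pi, 1/pi, exp(-1), 4/3, 2, pi, sqrt(15), 4, 4.01, 3*sqrt(2), sqrt(19), 5, 7]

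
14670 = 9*1630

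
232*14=3248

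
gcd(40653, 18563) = 1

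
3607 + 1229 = 4836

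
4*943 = 3772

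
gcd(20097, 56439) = 9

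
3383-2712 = 671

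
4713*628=2959764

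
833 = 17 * 49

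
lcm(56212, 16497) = 1517724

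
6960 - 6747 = 213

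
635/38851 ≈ 0.0163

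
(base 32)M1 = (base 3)222010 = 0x2C1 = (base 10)705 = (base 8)1301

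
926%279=89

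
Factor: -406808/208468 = -1 * 2^1 * 13^(-1) * 19^(-1) * 241^1 = -482/247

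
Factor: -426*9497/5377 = -1*2^1*3^1*19^ (-1)*71^1*283^ (-1)*9497^1 = -4045722/5377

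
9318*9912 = 92360016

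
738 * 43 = 31734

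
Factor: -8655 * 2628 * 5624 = -1 * 2^5 * 3^3 * 5^1 * 19^1 * 37^1 * 73^1 * 577^1 = -127919792160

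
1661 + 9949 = 11610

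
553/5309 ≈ 0.104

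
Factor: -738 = -1 * 2^1 * 3^2 * 41^1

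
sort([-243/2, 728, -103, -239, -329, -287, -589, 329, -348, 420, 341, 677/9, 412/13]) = [-589, -348, -329, -287, -239, -243/2, -103, 412/13, 677/9, 329, 341, 420, 728]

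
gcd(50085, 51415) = 35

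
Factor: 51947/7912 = 2^(-3)*7^1*23^(-1)*41^1*43^(-1)*181^1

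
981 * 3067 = 3008727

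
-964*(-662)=638168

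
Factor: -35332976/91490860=-1*2^2*5^ (-1)*7^1*59^1*5347^1*4574543^ (-1)=-8833244/22872715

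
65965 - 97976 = -32011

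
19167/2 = 9583+1/2 = 9583.50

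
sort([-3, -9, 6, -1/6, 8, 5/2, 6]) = [-9, -3, -1/6, 5/2, 6, 6, 8]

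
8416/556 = 2104/139 ≈ 15.14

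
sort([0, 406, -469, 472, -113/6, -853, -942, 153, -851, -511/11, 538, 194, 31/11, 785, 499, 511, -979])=[-979, -942, -853, -851, -469, -511/11, -113/6, 0, 31/11, 153, 194, 406, 472, 499, 511, 538, 785]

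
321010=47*6830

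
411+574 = 985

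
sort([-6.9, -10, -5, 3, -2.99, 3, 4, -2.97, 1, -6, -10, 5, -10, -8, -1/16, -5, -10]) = [-10, -10, -10, -10, -8, -6.9, -6, -5, -5, -2.99, -2.97, -1/16, 1, 3, 3, 4, 5]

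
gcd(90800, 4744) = 8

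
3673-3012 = 661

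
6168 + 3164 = 9332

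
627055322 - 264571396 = 362483926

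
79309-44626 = 34683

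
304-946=-642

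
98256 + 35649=133905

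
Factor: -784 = -1 * 2^4 * 7^2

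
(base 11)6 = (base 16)6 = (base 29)6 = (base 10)6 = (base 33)6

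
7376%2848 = 1680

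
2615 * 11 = 28765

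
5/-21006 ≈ -0.000238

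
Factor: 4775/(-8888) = -1*2^(-3)*5^2*11^(-1)*101^(-1)*191^1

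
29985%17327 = 12658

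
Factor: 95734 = 2^1*151^1*317^1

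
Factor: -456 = -1 * 2^3 * 3^1 * 19^1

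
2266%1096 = 74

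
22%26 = 22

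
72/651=24/217 ≈ 0.111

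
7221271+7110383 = 14331654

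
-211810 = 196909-408719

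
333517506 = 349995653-16478147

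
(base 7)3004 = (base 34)ud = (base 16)409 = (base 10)1033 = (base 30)14d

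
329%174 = 155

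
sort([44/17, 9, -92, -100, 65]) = [-100, -92, 44/17, 9, 65]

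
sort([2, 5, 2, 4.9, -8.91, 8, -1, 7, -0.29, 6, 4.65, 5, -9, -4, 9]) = [-9, -8.91, -4, -1, -0.29, 2, 2, 4.65, 4.9, 5, 5, 6, 7, 8, 9]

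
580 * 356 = 206480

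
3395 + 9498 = 12893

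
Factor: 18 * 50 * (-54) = -1 * 2^3 * 3^5 * 5^2 = -48600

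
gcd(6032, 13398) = 58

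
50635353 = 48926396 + 1708957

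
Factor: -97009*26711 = -1*11^1*8819^1*26711^1 = -2591207399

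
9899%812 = 155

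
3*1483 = 4449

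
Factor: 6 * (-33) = -1 * 2^1 * 3^2 * 11^1 = -198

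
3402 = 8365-4963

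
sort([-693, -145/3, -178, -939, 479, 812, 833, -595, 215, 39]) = [-939, -693, -595, -178, -145/3, 39, 215, 479, 812, 833]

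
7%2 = 1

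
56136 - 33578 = 22558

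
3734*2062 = 7699508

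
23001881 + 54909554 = 77911435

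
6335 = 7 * 905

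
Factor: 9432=2^3*3^2*131^1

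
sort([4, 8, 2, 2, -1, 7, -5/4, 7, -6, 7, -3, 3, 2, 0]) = [-6, -3, -5/4, -1, 0, 2, 2, 2, 3, 4, 7, 7, 7, 8]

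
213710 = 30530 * 7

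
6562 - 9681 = -3119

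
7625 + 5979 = 13604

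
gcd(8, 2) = 2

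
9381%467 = 41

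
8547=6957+1590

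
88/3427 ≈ 0.0257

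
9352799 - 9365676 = -12877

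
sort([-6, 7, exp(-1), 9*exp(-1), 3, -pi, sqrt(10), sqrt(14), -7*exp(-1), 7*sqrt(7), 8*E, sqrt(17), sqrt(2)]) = [-6, -pi, -7*exp(-1), exp(-1), sqrt(2), 3, sqrt(10), 9*exp(-1), sqrt(14), sqrt(17), 7, 7*sqrt(7), 8*E]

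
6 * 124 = 744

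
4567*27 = 123309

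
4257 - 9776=-5519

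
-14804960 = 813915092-828720052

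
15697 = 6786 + 8911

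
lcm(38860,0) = 0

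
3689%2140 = 1549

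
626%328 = 298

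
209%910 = 209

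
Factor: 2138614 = 2^1*1069307^1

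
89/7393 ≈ 0.0120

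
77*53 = 4081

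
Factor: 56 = 2^3*7^1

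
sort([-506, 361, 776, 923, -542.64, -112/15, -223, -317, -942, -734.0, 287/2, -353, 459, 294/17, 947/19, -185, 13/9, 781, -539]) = [-942, -734.0, -542.64, -539, -506, -353, -317, -223, -185, -112/15, 13/9, 294/17, 947/19, 287/2, 361, 459, 776, 781, 923]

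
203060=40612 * 5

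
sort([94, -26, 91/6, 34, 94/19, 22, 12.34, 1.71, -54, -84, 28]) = [-84, -54, -26, 1.71, 94/19, 12.34, 91/6, 22, 28, 34, 94]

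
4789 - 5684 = -895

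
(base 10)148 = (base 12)104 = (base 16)94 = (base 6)404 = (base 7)301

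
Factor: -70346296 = -1*2^3*8793287^1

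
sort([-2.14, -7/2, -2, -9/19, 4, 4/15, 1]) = [-7/2, -2.14, -2, -9/19, 4/15, 1, 4]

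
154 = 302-148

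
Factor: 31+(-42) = -1*11^1 = -11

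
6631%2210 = 1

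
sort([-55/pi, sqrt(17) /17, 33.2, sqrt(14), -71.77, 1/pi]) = [-71.77, -55/pi, sqrt(17) /17, 1/pi, sqrt(14), 33.2]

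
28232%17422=10810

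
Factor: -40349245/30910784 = -1 * 2^(-6) * 5^1 * 17^1 * 23^1 * 127^(-1) * 3803^(-1) * 20639^1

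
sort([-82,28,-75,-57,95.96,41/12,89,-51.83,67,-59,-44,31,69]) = [-82,-75,-59,-57,-51.83,-44,41/12,28,31,67,69,89,95.96]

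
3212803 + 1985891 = 5198694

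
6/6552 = 1/1092≈0.000916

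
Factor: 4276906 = 2^1 * 47^1 * 173^1 * 263^1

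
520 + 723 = 1243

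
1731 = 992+739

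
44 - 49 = -5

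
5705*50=285250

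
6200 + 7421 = 13621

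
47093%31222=15871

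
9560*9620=91967200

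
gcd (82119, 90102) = 3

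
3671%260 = 31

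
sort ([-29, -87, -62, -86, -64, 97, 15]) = [-87, -86, -64, -62, -29, 15, 97]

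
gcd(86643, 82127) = 1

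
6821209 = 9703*703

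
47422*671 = 31820162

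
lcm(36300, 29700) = 326700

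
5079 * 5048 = 25638792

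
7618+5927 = 13545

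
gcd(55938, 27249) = 3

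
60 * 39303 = 2358180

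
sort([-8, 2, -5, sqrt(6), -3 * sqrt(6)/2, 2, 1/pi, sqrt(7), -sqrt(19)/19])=[-8, -5, -3 * sqrt(6)/2, -sqrt(19)/19, 1/pi, 2, 2, sqrt(6), sqrt(7)]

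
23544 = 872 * 27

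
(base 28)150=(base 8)1634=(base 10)924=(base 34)r6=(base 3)1021020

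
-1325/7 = -189 - 2/7 ≈ -189.29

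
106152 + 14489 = 120641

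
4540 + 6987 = 11527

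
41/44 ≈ 0.932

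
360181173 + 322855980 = 683037153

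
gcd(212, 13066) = 2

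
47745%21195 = 5355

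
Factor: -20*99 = -1*2^2*3^2*5^1*11^1 = -1980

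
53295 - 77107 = -23812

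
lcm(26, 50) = 650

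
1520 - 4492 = -2972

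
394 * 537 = 211578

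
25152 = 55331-30179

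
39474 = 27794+11680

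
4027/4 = 1006 + 3/4 = 1006.75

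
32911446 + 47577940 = 80489386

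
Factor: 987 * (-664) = -1 * 2^3 * 3^1 * 7^1 * 47^1 * 83^1 = -655368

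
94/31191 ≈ 0.00301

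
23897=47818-23921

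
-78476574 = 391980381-470456955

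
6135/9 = 2045/3 ≈ 681.67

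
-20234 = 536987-557221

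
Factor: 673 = 673^1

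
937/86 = 10 + 77/86 ≈ 10.90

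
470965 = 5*94193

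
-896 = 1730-2626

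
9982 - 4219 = 5763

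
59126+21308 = 80434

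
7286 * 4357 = 31745102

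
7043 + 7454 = 14497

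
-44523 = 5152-49675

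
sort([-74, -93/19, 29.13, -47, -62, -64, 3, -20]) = [-74, -64, -62, -47, -20, -93/19, 3, 29.13]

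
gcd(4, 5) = 1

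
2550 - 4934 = -2384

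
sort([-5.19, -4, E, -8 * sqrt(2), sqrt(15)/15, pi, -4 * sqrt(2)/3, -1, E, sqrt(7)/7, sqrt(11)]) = [-8 * sqrt(2), -5.19, -4, -4 * sqrt(2)/3, -1, sqrt(15)/15, sqrt(7)/7, E, E, pi, sqrt(11)]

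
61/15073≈0.00405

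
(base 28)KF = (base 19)1B5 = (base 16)23F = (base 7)1451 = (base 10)575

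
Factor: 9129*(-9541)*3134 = -1*2^1*3^1*7^1*17^1*29^1*47^1*179^1*1567^1 = -272970738726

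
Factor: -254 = -1 * 2^1 * 127^1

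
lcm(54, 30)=270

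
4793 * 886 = 4246598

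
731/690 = 1 + 41/690 ≈ 1.06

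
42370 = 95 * 446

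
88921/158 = 562 + 125/158≈562.79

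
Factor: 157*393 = 3^1*131^1*157^1 = 61701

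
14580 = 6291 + 8289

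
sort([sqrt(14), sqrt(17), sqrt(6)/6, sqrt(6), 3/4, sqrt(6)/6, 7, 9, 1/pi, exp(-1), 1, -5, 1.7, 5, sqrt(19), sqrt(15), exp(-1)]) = [-5, 1/pi, exp(-1), exp(-1), sqrt(6)/6, sqrt(6)/6, 3/4, 1, 1.7, sqrt(6), sqrt(14), sqrt(15), sqrt(17), sqrt(19), 5, 7, 9]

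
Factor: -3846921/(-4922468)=2^(-2)*3^1*13^1*43^(-1)*28619^(-1)*98639^1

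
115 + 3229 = 3344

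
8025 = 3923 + 4102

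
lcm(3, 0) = 0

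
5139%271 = 261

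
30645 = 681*45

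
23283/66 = 7761/22 ≈ 352.77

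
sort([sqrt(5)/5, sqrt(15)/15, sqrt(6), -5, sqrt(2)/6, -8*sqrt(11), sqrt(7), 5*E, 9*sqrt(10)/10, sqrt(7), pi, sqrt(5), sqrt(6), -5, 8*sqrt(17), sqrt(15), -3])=[-8*sqrt(11), -5, -5, -3, sqrt(2)/6, sqrt(15)/15, sqrt(5)/5, sqrt(5), sqrt(6), sqrt(6), sqrt(7), sqrt(7), 9*sqrt(10)/10, pi, sqrt(15), 5*E, 8*sqrt(17)]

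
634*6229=3949186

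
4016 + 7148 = 11164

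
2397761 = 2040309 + 357452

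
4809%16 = 9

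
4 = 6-2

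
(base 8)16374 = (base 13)34ba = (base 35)620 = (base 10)7420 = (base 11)5636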